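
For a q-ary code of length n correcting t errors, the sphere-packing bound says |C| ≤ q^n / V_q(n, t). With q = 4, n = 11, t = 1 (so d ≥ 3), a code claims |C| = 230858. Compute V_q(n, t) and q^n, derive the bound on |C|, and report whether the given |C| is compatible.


V_q(n, t) = 34, q^n = 4194304, Hamming bound = 123361, |C| = 230858 > bound (violated).

Step 1: Compute V_q(n, t) = Σ_{j=0}^1 C(n, j) (q−1)^j.
  j = 0: C(11,0)·(3)^0 = 1·1 = 1.
  j = 1: C(11,1)·(3)^1 = 11·3 = 33.
  V_q(n, t) = 1 + 33 = 34.
Step 2: q^n = 4^11 = 4194304.
Step 3: Hamming bound ⌊q^n / V_q(n,t)⌋ = ⌊4194304/34⌋ = 123361.
Step 4: Compare |C| = 230858 to 123361: violated.
The claimed |C| lies above the Hamming bound, so no 4-ary code of length 11 with d ≥ 3 can have 230858 codewords.


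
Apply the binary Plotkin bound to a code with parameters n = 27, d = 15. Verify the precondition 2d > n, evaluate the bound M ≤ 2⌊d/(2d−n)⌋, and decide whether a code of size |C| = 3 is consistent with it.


Plotkin bound M ≤ 10; given |C| = 3 ≤ bound (satisfied).

Check applicability: 2d = 30, n = 27.
2d − n = 3 > 0, so Plotkin applies.
Compute d/(2d−n) = 15/3 ≈ 5.0000.
⌊d/(2d−n)⌋ = 5.
Plotkin bound: M ≤ 2·5 = 10.
Given |C| = 3, check: satisfied.
This |C| is below the Plotkin bound.


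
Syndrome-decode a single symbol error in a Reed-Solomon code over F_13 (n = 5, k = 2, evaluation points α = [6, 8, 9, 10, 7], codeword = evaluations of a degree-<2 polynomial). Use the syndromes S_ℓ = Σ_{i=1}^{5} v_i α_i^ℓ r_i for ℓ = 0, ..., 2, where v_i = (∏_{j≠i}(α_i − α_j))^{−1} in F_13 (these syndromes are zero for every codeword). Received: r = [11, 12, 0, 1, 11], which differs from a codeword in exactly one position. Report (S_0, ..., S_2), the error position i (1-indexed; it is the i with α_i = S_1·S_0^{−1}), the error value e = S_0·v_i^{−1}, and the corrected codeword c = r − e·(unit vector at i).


S = (6, 10, 8), error at position 1, error magnitude e = 1, c = [10, 12, 0, 1, 11].

Step 1: column multipliers v_i = (∏_{j≠i}(α_i − α_j))^{−1} mod 13.
  i = 1 (α = 6): (6−8)(6−9)(6−10)(6−7) = (−2)·(−3)·(−4)·(−1) = 24 ≡ 11, so v_1 = 11^{−1} = 6 (mod 13).
  i = 2 (α = 8): (8−6)(8−9)(8−10)(8−7) = 2·(−1)·(−2)·1 = 4 ≡ 4, so v_2 = 4^{−1} = 10 (mod 13).
  i = 3 (α = 9): (9−6)(9−8)(9−10)(9−7) = 3·1·(−1)·2 = −6 ≡ 7, so v_3 = 7^{−1} = 2 (mod 13).
  i = 4 (α = 10): (10−6)(10−8)(10−9)(10−7) = 4·2·1·3 = 24 ≡ 11, so v_4 = 11^{−1} = 6 (mod 13).
  i = 5 (α = 7): (7−6)(7−8)(7−9)(7−10) = 1·(−1)·(−2)·(−3) = −6 ≡ 7, so v_5 = 7^{−1} = 2 (mod 13).
  v = [6, 10, 2, 6, 2].
Step 2: syndromes of r = [11, 12, 0, 1, 11] (all sums mod 13).
  S_0 = Σ v_i r_i = 6·11 + 10·12 + 2·0 + 6·1 + 2·11 = 214 ≡ 6.
  S_1 = Σ v_i α_i r_i = 6·6·11 + 10·8·12 + 2·9·0 + 6·10·1 + 2·7·11 = 1570 ≡ 10.
  α_i^2 mod 13 = [10, 12, 3, 9, 10].
  S_2 = Σ v_i α_i^2 r_i = 6·10·11 + 10·12·12 + 2·3·0 + 6·9·1 + 2·10·11 = 2374 ≡ 8.
  S = (6, 10, 8) ≠ 0, so r is not a codeword (an error is present).
Step 3: locate the error. For a single error e at position i, S_ℓ = v_i·e·α_i^ℓ, so α_err = S_1/S_0.
  S_0^{−1} = 6^{−1} = 11 (mod 13), so α_err = 10·11 = 110 ≡ 6 = α_1. Error position i = 1.
  Consistency check: S_2/S_1 = 8·4 = 32 ≡ 6 = α_err ✓ (single-error assumption holds).
Step 4: error magnitude e = S_0/v_1 = S_0·∏_{j≠1}(α_1 − α_j) = 6·11 = 66 ≡ 1 (mod 13).
Step 5: correct position 1: c_1 = r_1 − e = 11 − 1 ≡ 10 (mod 13). Hence c = [10, 12, 0, 1, 11].
  Check: interpolating c through the α_i gives m(x) = 4 + 1·x (degree < 2) with m(α_i) = c_i for every i, so c is indeed a codeword.


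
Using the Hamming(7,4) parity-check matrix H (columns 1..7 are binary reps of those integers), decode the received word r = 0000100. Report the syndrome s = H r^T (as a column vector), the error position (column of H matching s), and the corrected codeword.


s = (1, 0, 1)^T, error position = 5, corrected codeword c = 0000000

Compute s = H r^T mod 2 one row at a time:
  s_1 = 0 + 1 + 0 + 0 = 1 ≡ 1 (mod 2).
  s_2 = 0 + 0 + 0 + 0 = 0 ≡ 0 (mod 2).
  s_3 = 0 + 0 + 1 + 0 = 1 ≡ 1 (mod 2).
s = (1, 0, 1)^T — this equals column 5 of H (binary 101), so error is at position 5.
Correct: flip bit 5 of r = 0000100 to get c = 0000000.


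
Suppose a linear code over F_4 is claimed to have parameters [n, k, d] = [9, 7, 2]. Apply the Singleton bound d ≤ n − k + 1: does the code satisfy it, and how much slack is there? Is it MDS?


Singleton RHS = n − k + 1 = 3, slack = 1, bound satisfied, not MDS.

Singleton bound: d ≤ n − k + 1.
Here n = 9, k = 7, so n − k + 1 = 3.
Given d = 2, check d ≤ 3: YES.
Slack = (n − k + 1) − d = 1.
The code is NOT MDS (slack = 1 > 0).
Description: the claimed parameters are [9, 7, 2]_4; such a code would be non-MDS.


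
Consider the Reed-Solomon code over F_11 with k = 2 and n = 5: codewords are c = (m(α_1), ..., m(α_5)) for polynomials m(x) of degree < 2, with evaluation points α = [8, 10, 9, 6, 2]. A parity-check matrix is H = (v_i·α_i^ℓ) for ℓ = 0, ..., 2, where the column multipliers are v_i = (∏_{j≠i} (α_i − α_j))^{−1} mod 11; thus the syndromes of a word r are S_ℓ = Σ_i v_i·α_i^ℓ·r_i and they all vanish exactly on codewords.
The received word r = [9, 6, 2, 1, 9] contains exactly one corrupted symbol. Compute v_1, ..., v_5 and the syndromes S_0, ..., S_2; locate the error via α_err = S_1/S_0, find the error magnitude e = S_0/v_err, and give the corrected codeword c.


S = (1, 2, 4), error at position 5, error magnitude e = 2, c = [9, 6, 2, 1, 7].

Step 1: column multipliers v_i = (∏_{j≠i}(α_i − α_j))^{−1} mod 11.
  i = 1 (α = 8): (8−10)(8−9)(8−6)(8−2) = (−2)·(−1)·2·6 = 24 ≡ 2, so v_1 = 2^{−1} = 6 (mod 11).
  i = 2 (α = 10): (10−8)(10−9)(10−6)(10−2) = 2·1·4·8 = 64 ≡ 9, so v_2 = 9^{−1} = 5 (mod 11).
  i = 3 (α = 9): (9−8)(9−10)(9−6)(9−2) = 1·(−1)·3·7 = −21 ≡ 1, so v_3 = 1^{−1} = 1 (mod 11).
  i = 4 (α = 6): (6−8)(6−10)(6−9)(6−2) = (−2)·(−4)·(−3)·4 = −96 ≡ 3, so v_4 = 3^{−1} = 4 (mod 11).
  i = 5 (α = 2): (2−8)(2−10)(2−9)(2−6) = (−6)·(−8)·(−7)·(−4) = 1344 ≡ 2, so v_5 = 2^{−1} = 6 (mod 11).
  v = [6, 5, 1, 4, 6].
Step 2: syndromes of r = [9, 6, 2, 1, 9] (all sums mod 11).
  S_0 = Σ v_i r_i = 6·9 + 5·6 + 1·2 + 4·1 + 6·9 = 144 ≡ 1.
  S_1 = Σ v_i α_i r_i = 6·8·9 + 5·10·6 + 1·9·2 + 4·6·1 + 6·2·9 = 882 ≡ 2.
  α_i^2 mod 11 = [9, 1, 4, 3, 4].
  S_2 = Σ v_i α_i^2 r_i = 6·9·9 + 5·1·6 + 1·4·2 + 4·3·1 + 6·4·9 = 752 ≡ 4.
  S = (1, 2, 4) ≠ 0, so r is not a codeword (an error is present).
Step 3: locate the error. For a single error e at position i, S_ℓ = v_i·e·α_i^ℓ, so α_err = S_1/S_0.
  S_0^{−1} = 1^{−1} = 1 (mod 11), so α_err = 2·1 = 2 ≡ 2 = α_5. Error position i = 5.
  Consistency check: S_2/S_1 = 4·6 = 24 ≡ 2 = α_err ✓ (single-error assumption holds).
Step 4: error magnitude e = S_0/v_5 = S_0·∏_{j≠5}(α_5 − α_j) = 1·2 = 2 ≡ 2 (mod 11).
Step 5: correct position 5: c_5 = r_5 − e = 9 − 2 ≡ 7 (mod 11). Hence c = [9, 6, 2, 1, 7].
  Check: interpolating c through the α_i gives m(x) = 10 + 4·x (degree < 2) with m(α_i) = c_i for every i, so c is indeed a codeword.


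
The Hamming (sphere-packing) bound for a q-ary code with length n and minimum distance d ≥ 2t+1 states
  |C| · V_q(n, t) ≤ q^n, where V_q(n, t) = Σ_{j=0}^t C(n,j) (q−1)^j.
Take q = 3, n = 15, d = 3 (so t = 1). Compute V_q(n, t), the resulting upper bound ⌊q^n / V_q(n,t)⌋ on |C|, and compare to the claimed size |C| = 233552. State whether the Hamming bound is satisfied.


V_q(n, t) = 31, q^n = 14348907, Hamming bound = 462867, |C| = 233552 ≤ bound (satisfied).

Step 1: Compute V_q(n, t) = Σ_{j=0}^1 C(n, j) (q−1)^j.
  j = 0: C(15,0)·(2)^0 = 1·1 = 1.
  j = 1: C(15,1)·(2)^1 = 15·2 = 30.
  V_q(n, t) = 1 + 30 = 31.
Step 2: q^n = 3^15 = 14348907.
Step 3: Hamming bound ⌊q^n / V_q(n,t)⌋ = ⌊14348907/31⌋ = 462867.
Step 4: Compare |C| = 233552 to 462867: satisfied.
The claimed |C| lies below the Hamming bound.


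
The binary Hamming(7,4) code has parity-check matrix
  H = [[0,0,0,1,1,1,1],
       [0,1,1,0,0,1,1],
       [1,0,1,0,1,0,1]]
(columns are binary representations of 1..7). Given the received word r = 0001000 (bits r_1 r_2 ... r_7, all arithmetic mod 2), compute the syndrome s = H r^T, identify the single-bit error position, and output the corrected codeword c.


s = (1, 0, 0)^T, error position = 4, corrected codeword c = 0000000

Compute s = H r^T mod 2 one row at a time:
  s_1 = 1 + 0 + 0 + 0 = 1 ≡ 1 (mod 2).
  s_2 = 0 + 0 + 0 + 0 = 0 ≡ 0 (mod 2).
  s_3 = 0 + 0 + 0 + 0 = 0 ≡ 0 (mod 2).
s = (1, 0, 0)^T — this equals column 4 of H (binary 100), so error is at position 4.
Correct: flip bit 4 of r = 0001000 to get c = 0000000.


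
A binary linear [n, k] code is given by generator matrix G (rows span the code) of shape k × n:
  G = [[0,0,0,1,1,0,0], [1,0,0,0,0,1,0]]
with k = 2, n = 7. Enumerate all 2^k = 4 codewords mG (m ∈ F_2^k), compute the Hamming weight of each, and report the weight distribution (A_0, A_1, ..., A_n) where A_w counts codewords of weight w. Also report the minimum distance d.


Weight distribution: A_0 = 1, A_2 = 2, A_4 = 1. Minimum distance d = 2.

Enumerate all 2^2 = 4 messages m ∈ F_2^2.
For each, compute codeword c = mG in F_2^7, then tally its weight.
  m = 00 → c = 0000000, weight = 0.
  m = 10 → c = 0001100, weight = 2.
  m = 01 → c = 1000010, weight = 2.
  m = 11 → c = 1001110, weight = 4.
Tally weights:
  weight 0: 1 codewords.
  weight 2: 2 codewords.
  weight 4: 1 codewords.
Minimum distance d = smallest w > 0 with A_w > 0 = 2.
Sanity: Σ A_w = 4 = 2^2 = 4 ✓.


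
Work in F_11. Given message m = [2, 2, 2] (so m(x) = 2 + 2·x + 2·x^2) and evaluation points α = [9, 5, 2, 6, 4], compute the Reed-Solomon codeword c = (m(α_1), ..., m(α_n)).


c = [6, 7, 3, 9, 9]

Message polynomial: m(x) = 2 + 2·x + 2·x^2 (mod 11).
For each evaluation point α_i, compute m(α_i) mod 11:
  α_1 = 9: Horner steps 2 → 9 → 6, so m(9) = 6.
  α_2 = 5: Horner steps 2 → 1 → 7, so m(5) = 7.
  α_3 = 2: Horner steps 2 → 6 → 3, so m(2) = 3.
  α_4 = 6: Horner steps 2 → 3 → 9, so m(6) = 9.
  α_5 = 4: Horner steps 2 → 10 → 9, so m(4) = 9.
Codeword c = [6, 7, 3, 9, 9] ∈ F_11^5.


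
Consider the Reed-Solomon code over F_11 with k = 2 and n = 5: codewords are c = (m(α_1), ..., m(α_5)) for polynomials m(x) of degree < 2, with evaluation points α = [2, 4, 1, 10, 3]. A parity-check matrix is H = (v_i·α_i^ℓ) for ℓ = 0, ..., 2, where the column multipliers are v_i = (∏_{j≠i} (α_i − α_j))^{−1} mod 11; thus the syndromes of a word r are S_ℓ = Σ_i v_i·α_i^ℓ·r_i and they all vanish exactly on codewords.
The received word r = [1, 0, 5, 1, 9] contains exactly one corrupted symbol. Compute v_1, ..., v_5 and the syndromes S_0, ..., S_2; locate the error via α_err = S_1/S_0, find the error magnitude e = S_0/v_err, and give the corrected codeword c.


S = (10, 9, 7), error at position 1, error magnitude e = 5, c = [7, 0, 5, 1, 9].

Step 1: column multipliers v_i = (∏_{j≠i}(α_i − α_j))^{−1} mod 11.
  i = 1 (α = 2): (2−4)(2−1)(2−10)(2−3) = (−2)·1·(−8)·(−1) = −16 ≡ 6, so v_1 = 6^{−1} = 2 (mod 11).
  i = 2 (α = 4): (4−2)(4−1)(4−10)(4−3) = 2·3·(−6)·1 = −36 ≡ 8, so v_2 = 8^{−1} = 7 (mod 11).
  i = 3 (α = 1): (1−2)(1−4)(1−10)(1−3) = (−1)·(−3)·(−9)·(−2) = 54 ≡ 10, so v_3 = 10^{−1} = 10 (mod 11).
  i = 4 (α = 10): (10−2)(10−4)(10−1)(10−3) = 8·6·9·7 = 3024 ≡ 10, so v_4 = 10^{−1} = 10 (mod 11).
  i = 5 (α = 3): (3−2)(3−4)(3−1)(3−10) = 1·(−1)·2·(−7) = 14 ≡ 3, so v_5 = 3^{−1} = 4 (mod 11).
  v = [2, 7, 10, 10, 4].
Step 2: syndromes of r = [1, 0, 5, 1, 9] (all sums mod 11).
  S_0 = Σ v_i r_i = 2·1 + 7·0 + 10·5 + 10·1 + 4·9 = 98 ≡ 10.
  S_1 = Σ v_i α_i r_i = 2·2·1 + 7·4·0 + 10·1·5 + 10·10·1 + 4·3·9 = 262 ≡ 9.
  α_i^2 mod 11 = [4, 5, 1, 1, 9].
  S_2 = Σ v_i α_i^2 r_i = 2·4·1 + 7·5·0 + 10·1·5 + 10·1·1 + 4·9·9 = 392 ≡ 7.
  S = (10, 9, 7) ≠ 0, so r is not a codeword (an error is present).
Step 3: locate the error. For a single error e at position i, S_ℓ = v_i·e·α_i^ℓ, so α_err = S_1/S_0.
  S_0^{−1} = 10^{−1} = 10 (mod 11), so α_err = 9·10 = 90 ≡ 2 = α_1. Error position i = 1.
  Consistency check: S_2/S_1 = 7·5 = 35 ≡ 2 = α_err ✓ (single-error assumption holds).
Step 4: error magnitude e = S_0/v_1 = S_0·∏_{j≠1}(α_1 − α_j) = 10·6 = 60 ≡ 5 (mod 11).
Step 5: correct position 1: c_1 = r_1 − e = 1 − 5 ≡ 7 (mod 11). Hence c = [7, 0, 5, 1, 9].
  Check: interpolating c through the α_i gives m(x) = 3 + 2·x (degree < 2) with m(α_i) = c_i for every i, so c is indeed a codeword.


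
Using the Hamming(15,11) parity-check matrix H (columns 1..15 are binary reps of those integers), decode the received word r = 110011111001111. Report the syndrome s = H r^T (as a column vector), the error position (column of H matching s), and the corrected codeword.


s = (0, 1, 1, 0)^T, error position = 6, corrected codeword c = 110010111001111

Compute s = H r^T mod 2 one row at a time:
  s_1 = 1 + 1 + 0 + 0 + 1 + 1 + 1 + 1 = 6 ≡ 0 (mod 2).
  s_2 = 0 + 1 + 1 + 1 + 1 + 1 + 1 + 1 = 7 ≡ 1 (mod 2).
  s_3 = 1 + 0 + 1 + 1 + 0 + 0 + 1 + 1 = 5 ≡ 1 (mod 2).
  s_4 = 1 + 0 + 1 + 1 + 1 + 0 + 1 + 1 = 6 ≡ 0 (mod 2).
s = (0, 1, 1, 0)^T — this equals column 6 of H (binary 0110), so error is at position 6.
Correct: flip bit 6 of r = 110011111001111 to get c = 110010111001111.


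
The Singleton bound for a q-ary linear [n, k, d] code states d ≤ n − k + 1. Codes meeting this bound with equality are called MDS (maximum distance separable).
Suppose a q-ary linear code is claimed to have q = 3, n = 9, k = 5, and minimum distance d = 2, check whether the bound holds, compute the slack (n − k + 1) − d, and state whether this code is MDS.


Singleton RHS = n − k + 1 = 5, slack = 3, bound satisfied, not MDS.

Singleton bound: d ≤ n − k + 1.
Here n = 9, k = 5, so n − k + 1 = 5.
Given d = 2, check d ≤ 5: YES.
Slack = (n − k + 1) − d = 3.
The code is NOT MDS (slack = 3 > 0).
Description: the claimed parameters are [9, 5, 2]_3; such a code would be non-MDS.


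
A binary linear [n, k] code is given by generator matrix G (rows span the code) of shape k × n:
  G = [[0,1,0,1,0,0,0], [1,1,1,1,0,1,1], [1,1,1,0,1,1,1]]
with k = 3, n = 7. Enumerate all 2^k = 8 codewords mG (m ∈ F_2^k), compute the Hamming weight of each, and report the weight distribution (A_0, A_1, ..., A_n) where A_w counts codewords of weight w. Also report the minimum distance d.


Weight distribution: A_0 = 1, A_2 = 3, A_4 = 1, A_6 = 3. Minimum distance d = 2.

Enumerate all 2^3 = 8 messages m ∈ F_2^3.
For each, compute codeword c = mG in F_2^7, then tally its weight.
  m = 000 → c = 0000000, weight = 0.
  m = 100 → c = 0101000, weight = 2.
  m = 010 → c = 1111011, weight = 6.
  m = 110 → c = 1010011, weight = 4.
  m = 001 → c = 1110111, weight = 6.
  m = 101 → c = 1011111, weight = 6.
  m = 011 → c = 0001100, weight = 2.
  m = 111 → c = 0100100, weight = 2.
Tally weights:
  weight 0: 1 codewords.
  weight 2: 3 codewords.
  weight 4: 1 codewords.
  weight 6: 3 codewords.
Minimum distance d = smallest w > 0 with A_w > 0 = 2.
Sanity: Σ A_w = 8 = 2^3 = 8 ✓.


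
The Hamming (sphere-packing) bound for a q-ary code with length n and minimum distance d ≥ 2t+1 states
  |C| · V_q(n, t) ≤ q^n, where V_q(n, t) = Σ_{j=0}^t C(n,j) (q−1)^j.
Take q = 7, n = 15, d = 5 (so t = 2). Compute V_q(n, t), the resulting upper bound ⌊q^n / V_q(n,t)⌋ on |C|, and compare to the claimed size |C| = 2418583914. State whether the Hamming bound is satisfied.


V_q(n, t) = 3871, q^n = 4747561509943, Hamming bound = 1226443169, |C| = 2418583914 > bound (violated).

Step 1: Compute V_q(n, t) = Σ_{j=0}^2 C(n, j) (q−1)^j.
  j = 0: C(15,0)·(6)^0 = 1·1 = 1.
  j = 1: C(15,1)·(6)^1 = 15·6 = 90.
  j = 2: C(15,2)·(6)^2 = 105·36 = 3780.
  V_q(n, t) = 1 + 90 + 3780 = 3871.
Step 2: q^n = 7^15 = 4747561509943.
Step 3: Hamming bound ⌊q^n / V_q(n,t)⌋ = ⌊4747561509943/3871⌋ = 1226443169.
Step 4: Compare |C| = 2418583914 to 1226443169: violated.
The claimed |C| lies above the Hamming bound, so no 7-ary code of length 15 with d ≥ 5 can have 2418583914 codewords.


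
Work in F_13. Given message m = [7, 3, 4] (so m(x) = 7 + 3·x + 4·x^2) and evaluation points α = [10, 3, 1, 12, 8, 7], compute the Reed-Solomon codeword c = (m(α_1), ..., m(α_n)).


c = [8, 0, 1, 8, 1, 3]

Message polynomial: m(x) = 7 + 3·x + 4·x^2 (mod 13).
For each evaluation point α_i, compute m(α_i) mod 13:
  α_1 = 10: Horner steps 4 → 4 → 8, so m(10) = 8.
  α_2 = 3: Horner steps 4 → 2 → 0, so m(3) = 0.
  α_3 = 1: Horner steps 4 → 7 → 1, so m(1) = 1.
  α_4 = 12: Horner steps 4 → 12 → 8, so m(12) = 8.
  α_5 = 8: Horner steps 4 → 9 → 1, so m(8) = 1.
  α_6 = 7: Horner steps 4 → 5 → 3, so m(7) = 3.
Codeword c = [8, 0, 1, 8, 1, 3] ∈ F_13^6.


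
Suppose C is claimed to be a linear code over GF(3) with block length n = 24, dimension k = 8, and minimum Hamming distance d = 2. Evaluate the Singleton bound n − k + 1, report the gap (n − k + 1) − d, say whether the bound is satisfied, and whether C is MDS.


Singleton RHS = n − k + 1 = 17, slack = 15, bound satisfied, not MDS.

Singleton bound: d ≤ n − k + 1.
Here n = 24, k = 8, so n − k + 1 = 17.
Given d = 2, check d ≤ 17: YES.
Slack = (n − k + 1) − d = 15.
The code is NOT MDS (slack = 15 > 0).
Description: the claimed parameters are [24, 8, 2]_3; such a code would be non-MDS.


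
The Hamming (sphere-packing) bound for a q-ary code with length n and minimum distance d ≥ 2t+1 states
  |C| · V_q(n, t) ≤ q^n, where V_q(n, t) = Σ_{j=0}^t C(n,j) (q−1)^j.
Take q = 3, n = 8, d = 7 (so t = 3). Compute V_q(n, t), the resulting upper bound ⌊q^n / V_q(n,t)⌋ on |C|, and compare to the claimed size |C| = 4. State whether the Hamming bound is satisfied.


V_q(n, t) = 577, q^n = 6561, Hamming bound = 11, |C| = 4 ≤ bound (satisfied).

Step 1: Compute V_q(n, t) = Σ_{j=0}^3 C(n, j) (q−1)^j.
  j = 0: C(8,0)·(2)^0 = 1·1 = 1.
  j = 1: C(8,1)·(2)^1 = 8·2 = 16.
  j = 2: C(8,2)·(2)^2 = 28·4 = 112.
  j = 3: C(8,3)·(2)^3 = 56·8 = 448.
  V_q(n, t) = 1 + 16 + 112 + 448 = 577.
Step 2: q^n = 3^8 = 6561.
Step 3: Hamming bound ⌊q^n / V_q(n,t)⌋ = ⌊6561/577⌋ = 11.
Step 4: Compare |C| = 4 to 11: satisfied.
The claimed |C| lies below the Hamming bound.


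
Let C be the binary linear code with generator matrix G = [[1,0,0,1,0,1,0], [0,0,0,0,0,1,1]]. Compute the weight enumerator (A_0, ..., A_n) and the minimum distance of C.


Weight distribution: A_0 = 1, A_2 = 1, A_3 = 2. Minimum distance d = 2.

Enumerate all 2^2 = 4 messages m ∈ F_2^2.
For each, compute codeword c = mG in F_2^7, then tally its weight.
  m = 00 → c = 0000000, weight = 0.
  m = 10 → c = 1001010, weight = 3.
  m = 01 → c = 0000011, weight = 2.
  m = 11 → c = 1001001, weight = 3.
Tally weights:
  weight 0: 1 codewords.
  weight 2: 1 codewords.
  weight 3: 2 codewords.
Minimum distance d = smallest w > 0 with A_w > 0 = 2.
Sanity: Σ A_w = 4 = 2^2 = 4 ✓.


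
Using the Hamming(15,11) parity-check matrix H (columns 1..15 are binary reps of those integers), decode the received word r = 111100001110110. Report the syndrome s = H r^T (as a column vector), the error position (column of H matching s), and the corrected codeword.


s = (1, 1, 1, 1)^T, error position = 15, corrected codeword c = 111100001110111

Compute s = H r^T mod 2 one row at a time:
  s_1 = 0 + 1 + 1 + 1 + 0 + 1 + 1 + 0 = 5 ≡ 1 (mod 2).
  s_2 = 1 + 0 + 0 + 0 + 0 + 1 + 1 + 0 = 3 ≡ 1 (mod 2).
  s_3 = 1 + 1 + 0 + 0 + 1 + 1 + 1 + 0 = 5 ≡ 1 (mod 2).
  s_4 = 1 + 1 + 0 + 0 + 1 + 1 + 1 + 0 = 5 ≡ 1 (mod 2).
s = (1, 1, 1, 1)^T — this equals column 15 of H (binary 1111), so error is at position 15.
Correct: flip bit 15 of r = 111100001110110 to get c = 111100001110111.


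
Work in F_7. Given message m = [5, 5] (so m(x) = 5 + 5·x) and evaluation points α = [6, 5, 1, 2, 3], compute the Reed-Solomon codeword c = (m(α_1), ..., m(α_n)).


c = [0, 2, 3, 1, 6]

Message polynomial: m(x) = 5 + 5·x (mod 7).
For each evaluation point α_i, compute m(α_i) mod 7:
  α_1 = 6: Horner steps 5 → 0, so m(6) = 0.
  α_2 = 5: Horner steps 5 → 2, so m(5) = 2.
  α_3 = 1: Horner steps 5 → 3, so m(1) = 3.
  α_4 = 2: Horner steps 5 → 1, so m(2) = 1.
  α_5 = 3: Horner steps 5 → 6, so m(3) = 6.
Codeword c = [0, 2, 3, 1, 6] ∈ F_7^5.


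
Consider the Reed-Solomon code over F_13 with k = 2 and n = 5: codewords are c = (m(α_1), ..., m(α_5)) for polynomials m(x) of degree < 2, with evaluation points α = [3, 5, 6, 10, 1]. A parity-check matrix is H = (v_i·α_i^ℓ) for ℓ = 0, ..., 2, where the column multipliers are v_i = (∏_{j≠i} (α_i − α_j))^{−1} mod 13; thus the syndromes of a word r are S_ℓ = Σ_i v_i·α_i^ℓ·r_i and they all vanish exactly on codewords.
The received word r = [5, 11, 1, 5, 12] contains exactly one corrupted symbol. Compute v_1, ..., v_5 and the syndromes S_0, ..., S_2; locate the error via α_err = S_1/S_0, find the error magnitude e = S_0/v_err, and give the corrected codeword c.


S = (8, 2, 7), error at position 4, error magnitude e = 5, c = [5, 11, 1, 0, 12].

Step 1: column multipliers v_i = (∏_{j≠i}(α_i − α_j))^{−1} mod 13.
  i = 1 (α = 3): (3−5)(3−6)(3−10)(3−1) = (−2)·(−3)·(−7)·2 = −84 ≡ 7, so v_1 = 7^{−1} = 2 (mod 13).
  i = 2 (α = 5): (5−3)(5−6)(5−10)(5−1) = 2·(−1)·(−5)·4 = 40 ≡ 1, so v_2 = 1^{−1} = 1 (mod 13).
  i = 3 (α = 6): (6−3)(6−5)(6−10)(6−1) = 3·1·(−4)·5 = −60 ≡ 5, so v_3 = 5^{−1} = 8 (mod 13).
  i = 4 (α = 10): (10−3)(10−5)(10−6)(10−1) = 7·5·4·9 = 1260 ≡ 12, so v_4 = 12^{−1} = 12 (mod 13).
  i = 5 (α = 1): (1−3)(1−5)(1−6)(1−10) = (−2)·(−4)·(−5)·(−9) = 360 ≡ 9, so v_5 = 9^{−1} = 3 (mod 13).
  v = [2, 1, 8, 12, 3].
Step 2: syndromes of r = [5, 11, 1, 5, 12] (all sums mod 13).
  S_0 = Σ v_i r_i = 2·5 + 1·11 + 8·1 + 12·5 + 3·12 = 125 ≡ 8.
  S_1 = Σ v_i α_i r_i = 2·3·5 + 1·5·11 + 8·6·1 + 12·10·5 + 3·1·12 = 769 ≡ 2.
  α_i^2 mod 13 = [9, 12, 10, 9, 1].
  S_2 = Σ v_i α_i^2 r_i = 2·9·5 + 1·12·11 + 8·10·1 + 12·9·5 + 3·1·12 = 878 ≡ 7.
  S = (8, 2, 7) ≠ 0, so r is not a codeword (an error is present).
Step 3: locate the error. For a single error e at position i, S_ℓ = v_i·e·α_i^ℓ, so α_err = S_1/S_0.
  S_0^{−1} = 8^{−1} = 5 (mod 13), so α_err = 2·5 = 10 ≡ 10 = α_4. Error position i = 4.
  Consistency check: S_2/S_1 = 7·7 = 49 ≡ 10 = α_err ✓ (single-error assumption holds).
Step 4: error magnitude e = S_0/v_4 = S_0·∏_{j≠4}(α_4 − α_j) = 8·12 = 96 ≡ 5 (mod 13).
Step 5: correct position 4: c_4 = r_4 − e = 5 − 5 ≡ 0 (mod 13). Hence c = [5, 11, 1, 0, 12].
  Check: interpolating c through the α_i gives m(x) = 9 + 3·x (degree < 2) with m(α_i) = c_i for every i, so c is indeed a codeword.


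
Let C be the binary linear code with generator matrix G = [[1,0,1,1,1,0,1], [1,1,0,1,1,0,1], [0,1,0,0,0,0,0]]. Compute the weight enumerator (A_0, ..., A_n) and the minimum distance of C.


Weight distribution: A_0 = 1, A_1 = 2, A_2 = 1, A_4 = 1, A_5 = 2, A_6 = 1. Minimum distance d = 1.

Enumerate all 2^3 = 8 messages m ∈ F_2^3.
For each, compute codeword c = mG in F_2^7, then tally its weight.
  m = 000 → c = 0000000, weight = 0.
  m = 100 → c = 1011101, weight = 5.
  m = 010 → c = 1101101, weight = 5.
  m = 110 → c = 0110000, weight = 2.
  m = 001 → c = 0100000, weight = 1.
  m = 101 → c = 1111101, weight = 6.
  m = 011 → c = 1001101, weight = 4.
  m = 111 → c = 0010000, weight = 1.
Tally weights:
  weight 0: 1 codewords.
  weight 1: 2 codewords.
  weight 2: 1 codewords.
  weight 4: 1 codewords.
  weight 5: 2 codewords.
  weight 6: 1 codewords.
Minimum distance d = smallest w > 0 with A_w > 0 = 1.
Sanity: Σ A_w = 8 = 2^3 = 8 ✓.


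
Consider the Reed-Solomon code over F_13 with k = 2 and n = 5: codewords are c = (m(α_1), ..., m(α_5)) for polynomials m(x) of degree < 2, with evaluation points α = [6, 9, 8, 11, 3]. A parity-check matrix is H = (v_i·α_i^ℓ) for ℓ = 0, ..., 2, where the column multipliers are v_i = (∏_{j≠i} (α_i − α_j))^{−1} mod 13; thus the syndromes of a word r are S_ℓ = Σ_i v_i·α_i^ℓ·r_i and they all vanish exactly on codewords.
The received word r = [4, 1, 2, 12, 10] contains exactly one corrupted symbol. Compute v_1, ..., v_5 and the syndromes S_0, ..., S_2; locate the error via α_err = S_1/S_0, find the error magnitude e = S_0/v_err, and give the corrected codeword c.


S = (11, 7, 8), error at position 5, error magnitude e = 3, c = [4, 1, 2, 12, 7].

Step 1: column multipliers v_i = (∏_{j≠i}(α_i − α_j))^{−1} mod 13.
  i = 1 (α = 6): (6−9)(6−8)(6−11)(6−3) = (−3)·(−2)·(−5)·3 = −90 ≡ 1, so v_1 = 1^{−1} = 1 (mod 13).
  i = 2 (α = 9): (9−6)(9−8)(9−11)(9−3) = 3·1·(−2)·6 = −36 ≡ 3, so v_2 = 3^{−1} = 9 (mod 13).
  i = 3 (α = 8): (8−6)(8−9)(8−11)(8−3) = 2·(−1)·(−3)·5 = 30 ≡ 4, so v_3 = 4^{−1} = 10 (mod 13).
  i = 4 (α = 11): (11−6)(11−9)(11−8)(11−3) = 5·2·3·8 = 240 ≡ 6, so v_4 = 6^{−1} = 11 (mod 13).
  i = 5 (α = 3): (3−6)(3−9)(3−8)(3−11) = (−3)·(−6)·(−5)·(−8) = 720 ≡ 5, so v_5 = 5^{−1} = 8 (mod 13).
  v = [1, 9, 10, 11, 8].
Step 2: syndromes of r = [4, 1, 2, 12, 10] (all sums mod 13).
  S_0 = Σ v_i r_i = 1·4 + 9·1 + 10·2 + 11·12 + 8·10 = 245 ≡ 11.
  S_1 = Σ v_i α_i r_i = 1·6·4 + 9·9·1 + 10·8·2 + 11·11·12 + 8·3·10 = 1957 ≡ 7.
  α_i^2 mod 13 = [10, 3, 12, 4, 9].
  S_2 = Σ v_i α_i^2 r_i = 1·10·4 + 9·3·1 + 10·12·2 + 11·4·12 + 8·9·10 = 1555 ≡ 8.
  S = (11, 7, 8) ≠ 0, so r is not a codeword (an error is present).
Step 3: locate the error. For a single error e at position i, S_ℓ = v_i·e·α_i^ℓ, so α_err = S_1/S_0.
  S_0^{−1} = 11^{−1} = 6 (mod 13), so α_err = 7·6 = 42 ≡ 3 = α_5. Error position i = 5.
  Consistency check: S_2/S_1 = 8·2 = 16 ≡ 3 = α_err ✓ (single-error assumption holds).
Step 4: error magnitude e = S_0/v_5 = S_0·∏_{j≠5}(α_5 − α_j) = 11·5 = 55 ≡ 3 (mod 13).
Step 5: correct position 5: c_5 = r_5 − e = 10 − 3 ≡ 7 (mod 13). Hence c = [4, 1, 2, 12, 7].
  Check: interpolating c through the α_i gives m(x) = 10 + 12·x (degree < 2) with m(α_i) = c_i for every i, so c is indeed a codeword.


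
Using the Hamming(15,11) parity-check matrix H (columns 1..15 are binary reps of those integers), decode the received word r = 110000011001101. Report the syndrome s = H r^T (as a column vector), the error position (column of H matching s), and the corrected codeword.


s = (1, 1, 0, 0)^T, error position = 12, corrected codeword c = 110000011000101

Compute s = H r^T mod 2 one row at a time:
  s_1 = 1 + 1 + 0 + 0 + 1 + 1 + 0 + 1 = 5 ≡ 1 (mod 2).
  s_2 = 0 + 0 + 0 + 0 + 1 + 1 + 0 + 1 = 3 ≡ 1 (mod 2).
  s_3 = 1 + 0 + 0 + 0 + 0 + 0 + 0 + 1 = 2 ≡ 0 (mod 2).
  s_4 = 1 + 0 + 0 + 0 + 1 + 0 + 1 + 1 = 4 ≡ 0 (mod 2).
s = (1, 1, 0, 0)^T — this equals column 12 of H (binary 1100), so error is at position 12.
Correct: flip bit 12 of r = 110000011001101 to get c = 110000011000101.


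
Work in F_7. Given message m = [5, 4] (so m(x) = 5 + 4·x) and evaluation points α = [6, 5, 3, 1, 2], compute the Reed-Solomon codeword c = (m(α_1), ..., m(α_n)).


c = [1, 4, 3, 2, 6]

Message polynomial: m(x) = 5 + 4·x (mod 7).
For each evaluation point α_i, compute m(α_i) mod 7:
  α_1 = 6: Horner steps 4 → 1, so m(6) = 1.
  α_2 = 5: Horner steps 4 → 4, so m(5) = 4.
  α_3 = 3: Horner steps 4 → 3, so m(3) = 3.
  α_4 = 1: Horner steps 4 → 2, so m(1) = 2.
  α_5 = 2: Horner steps 4 → 6, so m(2) = 6.
Codeword c = [1, 4, 3, 2, 6] ∈ F_7^5.


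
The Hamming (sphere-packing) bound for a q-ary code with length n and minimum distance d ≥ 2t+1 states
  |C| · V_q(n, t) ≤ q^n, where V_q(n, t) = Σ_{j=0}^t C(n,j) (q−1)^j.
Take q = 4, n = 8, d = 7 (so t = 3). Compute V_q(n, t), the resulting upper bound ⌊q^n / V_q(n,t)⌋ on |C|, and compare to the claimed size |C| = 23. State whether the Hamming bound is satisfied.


V_q(n, t) = 1789, q^n = 65536, Hamming bound = 36, |C| = 23 ≤ bound (satisfied).

Step 1: Compute V_q(n, t) = Σ_{j=0}^3 C(n, j) (q−1)^j.
  j = 0: C(8,0)·(3)^0 = 1·1 = 1.
  j = 1: C(8,1)·(3)^1 = 8·3 = 24.
  j = 2: C(8,2)·(3)^2 = 28·9 = 252.
  j = 3: C(8,3)·(3)^3 = 56·27 = 1512.
  V_q(n, t) = 1 + 24 + 252 + 1512 = 1789.
Step 2: q^n = 4^8 = 65536.
Step 3: Hamming bound ⌊q^n / V_q(n,t)⌋ = ⌊65536/1789⌋ = 36.
Step 4: Compare |C| = 23 to 36: satisfied.
The claimed |C| lies below the Hamming bound.


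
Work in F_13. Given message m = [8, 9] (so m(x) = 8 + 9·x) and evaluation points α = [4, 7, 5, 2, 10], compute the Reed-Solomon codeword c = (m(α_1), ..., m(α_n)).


c = [5, 6, 1, 0, 7]

Message polynomial: m(x) = 8 + 9·x (mod 13).
For each evaluation point α_i, compute m(α_i) mod 13:
  α_1 = 4: Horner steps 9 → 5, so m(4) = 5.
  α_2 = 7: Horner steps 9 → 6, so m(7) = 6.
  α_3 = 5: Horner steps 9 → 1, so m(5) = 1.
  α_4 = 2: Horner steps 9 → 0, so m(2) = 0.
  α_5 = 10: Horner steps 9 → 7, so m(10) = 7.
Codeword c = [5, 6, 1, 0, 7] ∈ F_13^5.


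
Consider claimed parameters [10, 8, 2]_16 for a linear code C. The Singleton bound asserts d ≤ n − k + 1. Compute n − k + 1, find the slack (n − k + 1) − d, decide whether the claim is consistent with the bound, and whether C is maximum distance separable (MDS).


Singleton RHS = n − k + 1 = 3, slack = 1, bound satisfied, not MDS.

Singleton bound: d ≤ n − k + 1.
Here n = 10, k = 8, so n − k + 1 = 3.
Given d = 2, check d ≤ 3: YES.
Slack = (n − k + 1) − d = 1.
The code is NOT MDS (slack = 1 > 0).
Description: the claimed parameters are [10, 8, 2]_16; such a code would be non-MDS.


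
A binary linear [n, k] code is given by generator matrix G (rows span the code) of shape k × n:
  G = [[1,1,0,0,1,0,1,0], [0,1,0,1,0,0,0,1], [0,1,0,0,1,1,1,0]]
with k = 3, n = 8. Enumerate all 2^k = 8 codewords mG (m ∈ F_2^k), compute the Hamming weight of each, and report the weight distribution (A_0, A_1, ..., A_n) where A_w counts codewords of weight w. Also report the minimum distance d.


Weight distribution: A_0 = 1, A_2 = 1, A_3 = 1, A_4 = 2, A_5 = 3. Minimum distance d = 2.

Enumerate all 2^3 = 8 messages m ∈ F_2^3.
For each, compute codeword c = mG in F_2^8, then tally its weight.
  m = 000 → c = 00000000, weight = 0.
  m = 100 → c = 11001010, weight = 4.
  m = 010 → c = 01010001, weight = 3.
  m = 110 → c = 10011011, weight = 5.
  m = 001 → c = 01001110, weight = 4.
  m = 101 → c = 10000100, weight = 2.
  m = 011 → c = 00011111, weight = 5.
  m = 111 → c = 11010101, weight = 5.
Tally weights:
  weight 0: 1 codewords.
  weight 2: 1 codewords.
  weight 3: 1 codewords.
  weight 4: 2 codewords.
  weight 5: 3 codewords.
Minimum distance d = smallest w > 0 with A_w > 0 = 2.
Sanity: Σ A_w = 8 = 2^3 = 8 ✓.


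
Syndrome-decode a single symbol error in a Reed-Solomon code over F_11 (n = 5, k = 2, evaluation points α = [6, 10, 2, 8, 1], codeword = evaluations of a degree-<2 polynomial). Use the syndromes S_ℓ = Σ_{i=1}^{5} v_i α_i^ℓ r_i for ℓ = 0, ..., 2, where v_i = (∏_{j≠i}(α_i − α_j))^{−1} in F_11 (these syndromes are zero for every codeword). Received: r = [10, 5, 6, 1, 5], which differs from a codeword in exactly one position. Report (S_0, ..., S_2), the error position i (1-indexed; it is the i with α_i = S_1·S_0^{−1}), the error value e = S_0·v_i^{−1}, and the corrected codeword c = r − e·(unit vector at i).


S = (6, 5, 6), error at position 2, error magnitude e = 2, c = [10, 3, 6, 1, 5].

Step 1: column multipliers v_i = (∏_{j≠i}(α_i − α_j))^{−1} mod 11.
  i = 1 (α = 6): (6−10)(6−2)(6−8)(6−1) = (−4)·4·(−2)·5 = 160 ≡ 6, so v_1 = 6^{−1} = 2 (mod 11).
  i = 2 (α = 10): (10−6)(10−2)(10−8)(10−1) = 4·8·2·9 = 576 ≡ 4, so v_2 = 4^{−1} = 3 (mod 11).
  i = 3 (α = 2): (2−6)(2−10)(2−8)(2−1) = (−4)·(−8)·(−6)·1 = −192 ≡ 6, so v_3 = 6^{−1} = 2 (mod 11).
  i = 4 (α = 8): (8−6)(8−10)(8−2)(8−1) = 2·(−2)·6·7 = −168 ≡ 8, so v_4 = 8^{−1} = 7 (mod 11).
  i = 5 (α = 1): (1−6)(1−10)(1−2)(1−8) = (−5)·(−9)·(−1)·(−7) = 315 ≡ 7, so v_5 = 7^{−1} = 8 (mod 11).
  v = [2, 3, 2, 7, 8].
Step 2: syndromes of r = [10, 5, 6, 1, 5] (all sums mod 11).
  S_0 = Σ v_i r_i = 2·10 + 3·5 + 2·6 + 7·1 + 8·5 = 94 ≡ 6.
  S_1 = Σ v_i α_i r_i = 2·6·10 + 3·10·5 + 2·2·6 + 7·8·1 + 8·1·5 = 390 ≡ 5.
  α_i^2 mod 11 = [3, 1, 4, 9, 1].
  S_2 = Σ v_i α_i^2 r_i = 2·3·10 + 3·1·5 + 2·4·6 + 7·9·1 + 8·1·5 = 226 ≡ 6.
  S = (6, 5, 6) ≠ 0, so r is not a codeword (an error is present).
Step 3: locate the error. For a single error e at position i, S_ℓ = v_i·e·α_i^ℓ, so α_err = S_1/S_0.
  S_0^{−1} = 6^{−1} = 2 (mod 11), so α_err = 5·2 = 10 ≡ 10 = α_2. Error position i = 2.
  Consistency check: S_2/S_1 = 6·9 = 54 ≡ 10 = α_err ✓ (single-error assumption holds).
Step 4: error magnitude e = S_0/v_2 = S_0·∏_{j≠2}(α_2 − α_j) = 6·4 = 24 ≡ 2 (mod 11).
Step 5: correct position 2: c_2 = r_2 − e = 5 − 2 ≡ 3 (mod 11). Hence c = [10, 3, 6, 1, 5].
  Check: interpolating c through the α_i gives m(x) = 4 + 1·x (degree < 2) with m(α_i) = c_i for every i, so c is indeed a codeword.


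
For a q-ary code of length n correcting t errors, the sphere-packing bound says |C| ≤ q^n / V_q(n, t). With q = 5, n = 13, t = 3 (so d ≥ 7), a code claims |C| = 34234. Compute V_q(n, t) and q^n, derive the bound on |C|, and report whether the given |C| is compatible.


V_q(n, t) = 19605, q^n = 1220703125, Hamming bound = 62264, |C| = 34234 ≤ bound (satisfied).

Step 1: Compute V_q(n, t) = Σ_{j=0}^3 C(n, j) (q−1)^j.
  j = 0: C(13,0)·(4)^0 = 1·1 = 1.
  j = 1: C(13,1)·(4)^1 = 13·4 = 52.
  j = 2: C(13,2)·(4)^2 = 78·16 = 1248.
  j = 3: C(13,3)·(4)^3 = 286·64 = 18304.
  V_q(n, t) = 1 + 52 + 1248 + 18304 = 19605.
Step 2: q^n = 5^13 = 1220703125.
Step 3: Hamming bound ⌊q^n / V_q(n,t)⌋ = ⌊1220703125/19605⌋ = 62264.
Step 4: Compare |C| = 34234 to 62264: satisfied.
The claimed |C| lies below the Hamming bound.


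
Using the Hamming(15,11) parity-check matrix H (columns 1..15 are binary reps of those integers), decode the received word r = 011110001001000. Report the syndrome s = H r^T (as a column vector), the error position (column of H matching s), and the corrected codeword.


s = (0, 1, 0, 1)^T, error position = 5, corrected codeword c = 011100001001000

Compute s = H r^T mod 2 one row at a time:
  s_1 = 0 + 1 + 0 + 0 + 1 + 0 + 0 + 0 = 2 ≡ 0 (mod 2).
  s_2 = 1 + 1 + 0 + 0 + 1 + 0 + 0 + 0 = 3 ≡ 1 (mod 2).
  s_3 = 1 + 1 + 0 + 0 + 0 + 0 + 0 + 0 = 2 ≡ 0 (mod 2).
  s_4 = 0 + 1 + 1 + 0 + 1 + 0 + 0 + 0 = 3 ≡ 1 (mod 2).
s = (0, 1, 0, 1)^T — this equals column 5 of H (binary 0101), so error is at position 5.
Correct: flip bit 5 of r = 011110001001000 to get c = 011100001001000.


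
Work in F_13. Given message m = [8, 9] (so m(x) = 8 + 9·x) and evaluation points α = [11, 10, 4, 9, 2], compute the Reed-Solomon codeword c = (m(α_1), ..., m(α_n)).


c = [3, 7, 5, 11, 0]

Message polynomial: m(x) = 8 + 9·x (mod 13).
For each evaluation point α_i, compute m(α_i) mod 13:
  α_1 = 11: Horner steps 9 → 3, so m(11) = 3.
  α_2 = 10: Horner steps 9 → 7, so m(10) = 7.
  α_3 = 4: Horner steps 9 → 5, so m(4) = 5.
  α_4 = 9: Horner steps 9 → 11, so m(9) = 11.
  α_5 = 2: Horner steps 9 → 0, so m(2) = 0.
Codeword c = [3, 7, 5, 11, 0] ∈ F_13^5.


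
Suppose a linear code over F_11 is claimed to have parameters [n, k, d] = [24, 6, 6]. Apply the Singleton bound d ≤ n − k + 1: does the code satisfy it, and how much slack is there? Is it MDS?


Singleton RHS = n − k + 1 = 19, slack = 13, bound satisfied, not MDS.

Singleton bound: d ≤ n − k + 1.
Here n = 24, k = 6, so n − k + 1 = 19.
Given d = 6, check d ≤ 19: YES.
Slack = (n − k + 1) − d = 13.
The code is NOT MDS (slack = 13 > 0).
Description: the claimed parameters are [24, 6, 6]_11; such a code would be non-MDS.


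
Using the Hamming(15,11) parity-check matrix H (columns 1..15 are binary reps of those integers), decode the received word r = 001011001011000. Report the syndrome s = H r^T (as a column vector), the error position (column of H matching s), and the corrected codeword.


s = (1, 1, 1, 0)^T, error position = 14, corrected codeword c = 001011001011010

Compute s = H r^T mod 2 one row at a time:
  s_1 = 0 + 1 + 0 + 1 + 1 + 0 + 0 + 0 = 3 ≡ 1 (mod 2).
  s_2 = 0 + 1 + 1 + 0 + 1 + 0 + 0 + 0 = 3 ≡ 1 (mod 2).
  s_3 = 0 + 1 + 1 + 0 + 0 + 1 + 0 + 0 = 3 ≡ 1 (mod 2).
  s_4 = 0 + 1 + 1 + 0 + 1 + 1 + 0 + 0 = 4 ≡ 0 (mod 2).
s = (1, 1, 1, 0)^T — this equals column 14 of H (binary 1110), so error is at position 14.
Correct: flip bit 14 of r = 001011001011000 to get c = 001011001011010.


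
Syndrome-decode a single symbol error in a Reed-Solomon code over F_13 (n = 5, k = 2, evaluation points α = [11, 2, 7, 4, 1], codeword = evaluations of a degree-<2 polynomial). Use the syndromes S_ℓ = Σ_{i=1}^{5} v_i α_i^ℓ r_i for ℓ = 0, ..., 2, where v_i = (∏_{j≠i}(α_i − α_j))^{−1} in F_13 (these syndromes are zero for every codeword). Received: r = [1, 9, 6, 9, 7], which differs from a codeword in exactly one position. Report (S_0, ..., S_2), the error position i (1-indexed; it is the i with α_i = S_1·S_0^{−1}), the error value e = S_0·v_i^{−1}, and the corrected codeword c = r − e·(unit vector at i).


S = (1, 4, 3), error at position 4, error magnitude e = 9, c = [1, 9, 6, 0, 7].

Step 1: column multipliers v_i = (∏_{j≠i}(α_i − α_j))^{−1} mod 13.
  i = 1 (α = 11): (11−2)(11−7)(11−4)(11−1) = 9·4·7·10 = 2520 ≡ 11, so v_1 = 11^{−1} = 6 (mod 13).
  i = 2 (α = 2): (2−11)(2−7)(2−4)(2−1) = (−9)·(−5)·(−2)·1 = −90 ≡ 1, so v_2 = 1^{−1} = 1 (mod 13).
  i = 3 (α = 7): (7−11)(7−2)(7−4)(7−1) = (−4)·5·3·6 = −360 ≡ 4, so v_3 = 4^{−1} = 10 (mod 13).
  i = 4 (α = 4): (4−11)(4−2)(4−7)(4−1) = (−7)·2·(−3)·3 = 126 ≡ 9, so v_4 = 9^{−1} = 3 (mod 13).
  i = 5 (α = 1): (1−11)(1−2)(1−7)(1−4) = (−10)·(−1)·(−6)·(−3) = 180 ≡ 11, so v_5 = 11^{−1} = 6 (mod 13).
  v = [6, 1, 10, 3, 6].
Step 2: syndromes of r = [1, 9, 6, 9, 7] (all sums mod 13).
  S_0 = Σ v_i r_i = 6·1 + 1·9 + 10·6 + 3·9 + 6·7 = 144 ≡ 1.
  S_1 = Σ v_i α_i r_i = 6·11·1 + 1·2·9 + 10·7·6 + 3·4·9 + 6·1·7 = 654 ≡ 4.
  α_i^2 mod 13 = [4, 4, 10, 3, 1].
  S_2 = Σ v_i α_i^2 r_i = 6·4·1 + 1·4·9 + 10·10·6 + 3·3·9 + 6·1·7 = 783 ≡ 3.
  S = (1, 4, 3) ≠ 0, so r is not a codeword (an error is present).
Step 3: locate the error. For a single error e at position i, S_ℓ = v_i·e·α_i^ℓ, so α_err = S_1/S_0.
  S_0^{−1} = 1^{−1} = 1 (mod 13), so α_err = 4·1 = 4 ≡ 4 = α_4. Error position i = 4.
  Consistency check: S_2/S_1 = 3·10 = 30 ≡ 4 = α_err ✓ (single-error assumption holds).
Step 4: error magnitude e = S_0/v_4 = S_0·∏_{j≠4}(α_4 − α_j) = 1·9 = 9 ≡ 9 (mod 13).
Step 5: correct position 4: c_4 = r_4 − e = 9 − 9 ≡ 0 (mod 13). Hence c = [1, 9, 6, 0, 7].
  Check: interpolating c through the α_i gives m(x) = 5 + 2·x (degree < 2) with m(α_i) = c_i for every i, so c is indeed a codeword.


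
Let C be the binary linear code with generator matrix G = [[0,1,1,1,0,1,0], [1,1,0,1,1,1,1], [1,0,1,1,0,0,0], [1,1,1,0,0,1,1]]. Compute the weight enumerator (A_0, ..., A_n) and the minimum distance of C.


Weight distribution: A_0 = 1, A_2 = 2, A_3 = 6, A_4 = 3, A_5 = 2, A_6 = 2. Minimum distance d = 2.

Enumerate all 2^4 = 16 messages m ∈ F_2^4.
For each, compute codeword c = mG in F_2^7, then tally its weight.
  m = 0000 → c = 0000000, weight = 0.
  m = 1000 → c = 0111010, weight = 4.
  m = 0100 → c = 1101111, weight = 6.
  m = 1100 → c = 1010101, weight = 4.
  m = 0010 → c = 1011000, weight = 3.
  m = 1010 → c = 1100010, weight = 3.
  m = 0110 → c = 0110111, weight = 5.
  m = 1110 → c = 0001101, weight = 3.
  m = 0001 → c = 1110011, weight = 5.
  m = 1001 → c = 1001001, weight = 3.
  m = 0101 → c = 0011100, weight = 3.
  m = 1101 → c = 0100110, weight = 3.
  m = 0011 → c = 0101011, weight = 4.
  m = 1011 → c = 0010001, weight = 2.
  m = 0111 → c = 1000100, weight = 2.
  m = 1111 → c = 1111110, weight = 6.
Tally weights:
  weight 0: 1 codewords.
  weight 2: 2 codewords.
  weight 3: 6 codewords.
  weight 4: 3 codewords.
  weight 5: 2 codewords.
  weight 6: 2 codewords.
Minimum distance d = smallest w > 0 with A_w > 0 = 2.
Sanity: Σ A_w = 16 = 2^4 = 16 ✓.
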